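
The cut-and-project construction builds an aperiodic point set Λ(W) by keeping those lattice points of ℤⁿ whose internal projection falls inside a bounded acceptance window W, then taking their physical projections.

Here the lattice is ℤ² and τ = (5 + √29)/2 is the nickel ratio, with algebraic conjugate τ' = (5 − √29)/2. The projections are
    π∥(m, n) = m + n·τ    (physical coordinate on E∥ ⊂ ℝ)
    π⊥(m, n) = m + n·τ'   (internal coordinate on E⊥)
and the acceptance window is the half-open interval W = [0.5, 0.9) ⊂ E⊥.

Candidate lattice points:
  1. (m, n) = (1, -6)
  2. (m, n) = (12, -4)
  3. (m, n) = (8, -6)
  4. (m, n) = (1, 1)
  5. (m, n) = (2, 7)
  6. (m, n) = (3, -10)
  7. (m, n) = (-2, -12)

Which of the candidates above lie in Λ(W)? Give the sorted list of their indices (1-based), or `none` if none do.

τ' = (5−√29)/2 ≈ -0.192582.
#1 (1,-6): internal coord 1 + (-6)·τ' = +2.155494; +2.155494 ∉ [0.5, 0.9) → out
#2 (12,-4): internal coord 12 + (-4)·τ' = +12.770330; +12.770330 ∉ [0.5, 0.9) → out
#3 (8,-6): internal coord 8 + (-6)·τ' = +9.155494; +9.155494 ∉ [0.5, 0.9) → out
#4 (1,1): internal coord 1 + (1)·τ' = +0.807418; +0.807418 ∈ [0.5, 0.9) → IN Λ
#5 (2,7): internal coord 2 + (7)·τ' = +0.651923; +0.651923 ∈ [0.5, 0.9) → IN Λ
#6 (3,-10): internal coord 3 + (-10)·τ' = +4.925824; +4.925824 ∉ [0.5, 0.9) → out
#7 (-2,-12): internal coord -2 + (-12)·τ' = +0.310989; +0.310989 ∉ [0.5, 0.9) → out

4, 5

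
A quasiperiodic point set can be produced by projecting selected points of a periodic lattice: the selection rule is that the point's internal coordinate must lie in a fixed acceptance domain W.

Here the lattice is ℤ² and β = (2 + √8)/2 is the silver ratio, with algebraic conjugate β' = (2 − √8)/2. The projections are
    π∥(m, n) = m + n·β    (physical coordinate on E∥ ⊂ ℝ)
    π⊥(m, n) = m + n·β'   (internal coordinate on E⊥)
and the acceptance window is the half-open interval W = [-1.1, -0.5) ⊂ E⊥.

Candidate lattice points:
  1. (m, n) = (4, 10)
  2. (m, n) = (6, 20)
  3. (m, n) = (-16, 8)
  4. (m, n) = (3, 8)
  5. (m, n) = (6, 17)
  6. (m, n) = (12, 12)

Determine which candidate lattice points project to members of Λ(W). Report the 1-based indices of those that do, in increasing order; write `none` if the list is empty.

Numerically β ≈ 2.414214 and β' = −1/β ≈ -0.414214.
[1] lift (4,10): star map gives -0.142136; window check -1.1 ≤ -0.142136 < -0.5 is false → out
[2] lift (6,20): star map gives -2.284271; window check -1.1 ≤ -2.284271 < -0.5 is false → out
[3] lift (-16,8): star map gives -19.313708; window check -1.1 ≤ -19.313708 < -0.5 is false → out
[4] lift (3,8): star map gives -0.313708; window check -1.1 ≤ -0.313708 < -0.5 is false → out
[5] lift (6,17): star map gives -1.041631; window check -1.1 ≤ -1.041631 < -0.5 is true → IN Λ
[6] lift (12,12): star map gives 7.029437; window check -1.1 ≤ 7.029437 < -0.5 is false → out

5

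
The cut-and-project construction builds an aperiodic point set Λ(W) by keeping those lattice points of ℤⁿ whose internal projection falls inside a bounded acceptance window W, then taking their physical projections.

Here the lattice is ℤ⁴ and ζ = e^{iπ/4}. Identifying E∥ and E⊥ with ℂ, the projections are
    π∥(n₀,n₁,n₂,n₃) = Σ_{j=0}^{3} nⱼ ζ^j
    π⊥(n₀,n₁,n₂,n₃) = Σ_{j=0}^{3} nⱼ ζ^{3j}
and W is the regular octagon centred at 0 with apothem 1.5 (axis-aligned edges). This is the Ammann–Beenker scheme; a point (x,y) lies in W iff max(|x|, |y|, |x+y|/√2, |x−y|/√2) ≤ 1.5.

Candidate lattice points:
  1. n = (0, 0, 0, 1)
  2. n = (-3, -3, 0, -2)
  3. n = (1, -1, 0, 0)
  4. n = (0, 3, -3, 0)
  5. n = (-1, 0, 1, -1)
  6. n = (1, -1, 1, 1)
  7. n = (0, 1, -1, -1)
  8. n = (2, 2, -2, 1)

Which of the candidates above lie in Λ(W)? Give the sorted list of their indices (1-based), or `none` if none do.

1

With ζ = e^{iπ/4} the internal vectors are ζ^0,ζ^3,ζ^6,ζ^9.
candidate 1: n = (0, 0, 0, 1) → π⊥ ≈ (+0.70711, +0.70711); max(|x|,|y|,|x±y|/√2) = 1.00000 ≤ 1.5 ⇒ ∈ W
candidate 2: n = (-3, -3, 0, -2) → π⊥ ≈ (-2.29289, -3.53553); max(|x|,|y|,|x±y|/√2) = 4.12132 > 1.5 ⇒ ∉ W
candidate 3: n = (1, -1, 0, 0) → π⊥ ≈ (+1.70711, -0.70711); max(|x|,|y|,|x±y|/√2) = 1.70711 > 1.5 ⇒ ∉ W
candidate 4: n = (0, 3, -3, 0) → π⊥ ≈ (-2.12132, +5.12132); max(|x|,|y|,|x±y|/√2) = 5.12132 > 1.5 ⇒ ∉ W
candidate 5: n = (-1, 0, 1, -1) → π⊥ ≈ (-1.70711, -1.70711); max(|x|,|y|,|x±y|/√2) = 2.41421 > 1.5 ⇒ ∉ W
candidate 6: n = (1, -1, 1, 1) → π⊥ ≈ (+2.41421, -1.00000); max(|x|,|y|,|x±y|/√2) = 2.41421 > 1.5 ⇒ ∉ W
candidate 7: n = (0, 1, -1, -1) → π⊥ ≈ (-1.41421, +1.00000); max(|x|,|y|,|x±y|/√2) = 1.70711 > 1.5 ⇒ ∉ W
candidate 8: n = (2, 2, -2, 1) → π⊥ ≈ (+1.29289, +4.12132); max(|x|,|y|,|x±y|/√2) = 4.12132 > 1.5 ⇒ ∉ W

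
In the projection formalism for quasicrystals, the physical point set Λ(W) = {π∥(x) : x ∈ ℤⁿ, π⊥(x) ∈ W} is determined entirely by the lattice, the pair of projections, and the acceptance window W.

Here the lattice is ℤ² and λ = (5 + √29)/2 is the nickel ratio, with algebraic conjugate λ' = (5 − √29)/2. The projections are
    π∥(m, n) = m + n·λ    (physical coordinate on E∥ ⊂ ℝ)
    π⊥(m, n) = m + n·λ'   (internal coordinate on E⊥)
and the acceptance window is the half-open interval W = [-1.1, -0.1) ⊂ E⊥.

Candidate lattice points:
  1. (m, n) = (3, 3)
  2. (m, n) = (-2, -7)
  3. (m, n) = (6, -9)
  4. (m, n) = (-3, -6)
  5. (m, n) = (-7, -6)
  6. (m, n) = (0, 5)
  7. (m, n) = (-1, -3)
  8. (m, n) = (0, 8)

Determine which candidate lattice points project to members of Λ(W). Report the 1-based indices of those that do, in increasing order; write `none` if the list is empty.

2, 6, 7

Numerically λ ≈ 5.19258 and λ' = −1/λ ≈ -0.19258.
[1] lift (3,3): star map gives 2.42225; window check -1.1 ≤ 2.42225 < -0.1 is false → out
[2] lift (-2,-7): star map gives -0.65192; window check -1.1 ≤ -0.65192 < -0.1 is true → IN Λ
[3] lift (6,-9): star map gives 7.73324; window check -1.1 ≤ 7.73324 < -0.1 is false → out
[4] lift (-3,-6): star map gives -1.84451; window check -1.1 ≤ -1.84451 < -0.1 is false → out
[5] lift (-7,-6): star map gives -5.84451; window check -1.1 ≤ -5.84451 < -0.1 is false → out
[6] lift (0,5): star map gives -0.96291; window check -1.1 ≤ -0.96291 < -0.1 is true → IN Λ
[7] lift (-1,-3): star map gives -0.42225; window check -1.1 ≤ -0.42225 < -0.1 is true → IN Λ
[8] lift (0,8): star map gives -1.54066; window check -1.1 ≤ -1.54066 < -0.1 is false → out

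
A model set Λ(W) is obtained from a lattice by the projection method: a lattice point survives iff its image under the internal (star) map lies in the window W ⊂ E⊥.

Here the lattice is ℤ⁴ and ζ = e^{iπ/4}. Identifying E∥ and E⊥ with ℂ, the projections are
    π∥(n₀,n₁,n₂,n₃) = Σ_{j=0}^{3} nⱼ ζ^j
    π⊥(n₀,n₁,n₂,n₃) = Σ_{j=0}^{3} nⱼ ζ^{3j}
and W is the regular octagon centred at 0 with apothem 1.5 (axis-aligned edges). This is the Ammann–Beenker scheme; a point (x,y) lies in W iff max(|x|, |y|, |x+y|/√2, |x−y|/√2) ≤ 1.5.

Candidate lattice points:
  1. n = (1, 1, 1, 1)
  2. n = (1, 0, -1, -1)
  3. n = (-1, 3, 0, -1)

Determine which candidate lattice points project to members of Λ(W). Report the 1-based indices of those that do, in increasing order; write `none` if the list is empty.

π⊥(n) = n₀ + n₁ζ³ + n₂ζ⁶ + n₃ζ⁹ where ζ = e^{iπ/4}.
candidate 1: n = (1, 1, 1, 1) → π⊥ ≈ (+1.0000, +0.4142); max(|x|,|y|,|x±y|/√2) = 1.0000 ≤ 1.5 ⇒ ∈ W
candidate 2: n = (1, 0, -1, -1) → π⊥ ≈ (+0.2929, +0.2929); max(|x|,|y|,|x±y|/√2) = 0.4142 ≤ 1.5 ⇒ ∈ W
candidate 3: n = (-1, 3, 0, -1) → π⊥ ≈ (-3.8284, +1.4142); max(|x|,|y|,|x±y|/√2) = 3.8284 > 1.5 ⇒ ∉ W

1, 2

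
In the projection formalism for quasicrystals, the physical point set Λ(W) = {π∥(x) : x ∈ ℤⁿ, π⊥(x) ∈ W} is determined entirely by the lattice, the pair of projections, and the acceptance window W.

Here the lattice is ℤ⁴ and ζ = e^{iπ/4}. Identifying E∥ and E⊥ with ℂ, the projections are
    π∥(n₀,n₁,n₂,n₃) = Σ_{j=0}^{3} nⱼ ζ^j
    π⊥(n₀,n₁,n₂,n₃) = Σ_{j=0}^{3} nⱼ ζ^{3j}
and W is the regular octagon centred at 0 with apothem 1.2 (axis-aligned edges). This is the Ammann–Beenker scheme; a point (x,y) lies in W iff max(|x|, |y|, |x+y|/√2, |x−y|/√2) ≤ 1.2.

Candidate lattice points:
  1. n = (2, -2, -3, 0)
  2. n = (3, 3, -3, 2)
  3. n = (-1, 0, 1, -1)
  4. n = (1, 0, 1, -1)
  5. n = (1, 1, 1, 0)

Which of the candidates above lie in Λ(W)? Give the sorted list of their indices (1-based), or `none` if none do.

With ζ = e^{iπ/4} the internal vectors are ζ^0,ζ^3,ζ^6,ζ^9.
#1 (2, -2, -3, 0): internal (3.414214, 1.585786); octagon support 3.535534 vs apothem 1.2 → ∉ W
#2 (3, 3, -3, 2): internal (2.292893, 6.535534); octagon support 6.535534 vs apothem 1.2 → ∉ W
#3 (-1, 0, 1, -1): internal (-1.707107, -1.707107); octagon support 2.414214 vs apothem 1.2 → ∉ W
#4 (1, 0, 1, -1): internal (0.292893, -1.707107); octagon support 1.707107 vs apothem 1.2 → ∉ W
#5 (1, 1, 1, 0): internal (0.292893, -0.292893); octagon support 0.414214 vs apothem 1.2 → ∈ W

5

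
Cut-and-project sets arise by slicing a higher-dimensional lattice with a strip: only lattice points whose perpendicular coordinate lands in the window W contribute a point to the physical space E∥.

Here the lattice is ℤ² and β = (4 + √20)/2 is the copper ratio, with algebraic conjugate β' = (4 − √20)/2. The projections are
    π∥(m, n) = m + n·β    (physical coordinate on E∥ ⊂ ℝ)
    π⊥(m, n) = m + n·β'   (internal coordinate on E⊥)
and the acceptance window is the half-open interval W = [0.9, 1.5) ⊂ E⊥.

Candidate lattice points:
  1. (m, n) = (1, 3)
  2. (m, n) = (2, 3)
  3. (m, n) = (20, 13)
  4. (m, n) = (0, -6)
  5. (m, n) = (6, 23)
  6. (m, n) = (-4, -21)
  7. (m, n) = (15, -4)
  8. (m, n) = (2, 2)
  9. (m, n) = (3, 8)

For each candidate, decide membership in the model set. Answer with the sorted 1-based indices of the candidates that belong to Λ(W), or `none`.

Numerically β ≈ 4.23607 and β' = −1/β ≈ -0.23607.
candidate 1: (m,n)=(1,3) → π∥ = 1+3·β ≈ 13.70820, π⊥ = 1+3·β' ≈ 0.29180 ∉ [0.9, 1.5) ⇒ out
candidate 2: (m,n)=(2,3) → π∥ = 2+3·β ≈ 14.70820, π⊥ = 2+3·β' ≈ 1.29180 ∈ [0.9, 1.5) ⇒ IN Λ
candidate 3: (m,n)=(20,13) → π∥ = 20+13·β ≈ 75.06888, π⊥ = 20+13·β' ≈ 16.93112 ∉ [0.9, 1.5) ⇒ out
candidate 4: (m,n)=(0,-6) → π∥ = 0-6·β ≈ -25.41641, π⊥ = 0-6·β' ≈ 1.41641 ∈ [0.9, 1.5) ⇒ IN Λ
candidate 5: (m,n)=(6,23) → π∥ = 6+23·β ≈ 103.42956, π⊥ = 6+23·β' ≈ 0.57044 ∉ [0.9, 1.5) ⇒ out
candidate 6: (m,n)=(-4,-21) → π∥ = -4-21·β ≈ -92.95743, π⊥ = -4-21·β' ≈ 0.95743 ∈ [0.9, 1.5) ⇒ IN Λ
candidate 7: (m,n)=(15,-4) → π∥ = 15-4·β ≈ -1.94427, π⊥ = 15-4·β' ≈ 15.94427 ∉ [0.9, 1.5) ⇒ out
candidate 8: (m,n)=(2,2) → π∥ = 2+2·β ≈ 10.47214, π⊥ = 2+2·β' ≈ 1.52786 ∉ [0.9, 1.5) ⇒ out
candidate 9: (m,n)=(3,8) → π∥ = 3+8·β ≈ 36.88854, π⊥ = 3+8·β' ≈ 1.11146 ∈ [0.9, 1.5) ⇒ IN Λ

2, 4, 6, 9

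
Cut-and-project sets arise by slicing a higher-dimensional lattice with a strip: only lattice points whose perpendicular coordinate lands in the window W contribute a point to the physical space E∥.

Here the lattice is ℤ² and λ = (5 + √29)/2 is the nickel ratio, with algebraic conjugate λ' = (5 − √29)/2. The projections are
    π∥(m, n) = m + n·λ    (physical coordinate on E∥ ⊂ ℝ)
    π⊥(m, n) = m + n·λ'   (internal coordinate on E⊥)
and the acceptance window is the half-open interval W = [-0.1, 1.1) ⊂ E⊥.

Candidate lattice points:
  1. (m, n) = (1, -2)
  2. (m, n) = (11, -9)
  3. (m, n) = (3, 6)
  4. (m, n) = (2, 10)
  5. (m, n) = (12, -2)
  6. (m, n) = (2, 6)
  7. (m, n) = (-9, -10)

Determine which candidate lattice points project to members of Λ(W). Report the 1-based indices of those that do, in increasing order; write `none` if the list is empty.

4, 6

Numerically λ ≈ 5.1926 and λ' = −1/λ ≈ -0.1926.
candidate 1: (m,n)=(1,-2) → π∥ = 1-2·λ ≈ -9.3852, π⊥ = 1-2·λ' ≈ 1.3852 ∉ [-0.1, 1.1) ⇒ out
candidate 2: (m,n)=(11,-9) → π∥ = 11-9·λ ≈ -35.7332, π⊥ = 11-9·λ' ≈ 12.7332 ∉ [-0.1, 1.1) ⇒ out
candidate 3: (m,n)=(3,6) → π∥ = 3+6·λ ≈ 34.1555, π⊥ = 3+6·λ' ≈ 1.8445 ∉ [-0.1, 1.1) ⇒ out
candidate 4: (m,n)=(2,10) → π∥ = 2+10·λ ≈ 53.9258, π⊥ = 2+10·λ' ≈ 0.0742 ∈ [-0.1, 1.1) ⇒ IN Λ
candidate 5: (m,n)=(12,-2) → π∥ = 12-2·λ ≈ 1.6148, π⊥ = 12-2·λ' ≈ 12.3852 ∉ [-0.1, 1.1) ⇒ out
candidate 6: (m,n)=(2,6) → π∥ = 2+6·λ ≈ 33.1555, π⊥ = 2+6·λ' ≈ 0.8445 ∈ [-0.1, 1.1) ⇒ IN Λ
candidate 7: (m,n)=(-9,-10) → π∥ = -9-10·λ ≈ -60.9258, π⊥ = -9-10·λ' ≈ -7.0742 ∉ [-0.1, 1.1) ⇒ out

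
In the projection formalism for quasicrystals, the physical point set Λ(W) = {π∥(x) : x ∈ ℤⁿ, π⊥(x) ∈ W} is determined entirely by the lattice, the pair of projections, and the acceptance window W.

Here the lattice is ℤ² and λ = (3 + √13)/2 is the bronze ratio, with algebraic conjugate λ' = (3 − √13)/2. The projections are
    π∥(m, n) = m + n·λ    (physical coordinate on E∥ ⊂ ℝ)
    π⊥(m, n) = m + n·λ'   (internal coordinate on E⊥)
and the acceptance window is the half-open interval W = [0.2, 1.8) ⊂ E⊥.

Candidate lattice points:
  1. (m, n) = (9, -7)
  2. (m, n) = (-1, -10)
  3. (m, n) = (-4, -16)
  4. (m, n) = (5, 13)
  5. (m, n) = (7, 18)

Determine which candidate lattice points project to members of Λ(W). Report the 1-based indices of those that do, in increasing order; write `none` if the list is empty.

Numerically λ ≈ 3.3028 and λ' = −1/λ ≈ -0.3028.
#1 (9,-7): internal coord 9 + (-7)·λ' = +11.1194; +11.1194 ∉ [0.2, 1.8) → out
#2 (-1,-10): internal coord -1 + (-10)·λ' = +2.0278; +2.0278 ∉ [0.2, 1.8) → out
#3 (-4,-16): internal coord -4 + (-16)·λ' = +0.8444; +0.8444 ∈ [0.2, 1.8) → IN Λ
#4 (5,13): internal coord 5 + (13)·λ' = +1.0639; +1.0639 ∈ [0.2, 1.8) → IN Λ
#5 (7,18): internal coord 7 + (18)·λ' = +1.5500; +1.5500 ∈ [0.2, 1.8) → IN Λ

3, 4, 5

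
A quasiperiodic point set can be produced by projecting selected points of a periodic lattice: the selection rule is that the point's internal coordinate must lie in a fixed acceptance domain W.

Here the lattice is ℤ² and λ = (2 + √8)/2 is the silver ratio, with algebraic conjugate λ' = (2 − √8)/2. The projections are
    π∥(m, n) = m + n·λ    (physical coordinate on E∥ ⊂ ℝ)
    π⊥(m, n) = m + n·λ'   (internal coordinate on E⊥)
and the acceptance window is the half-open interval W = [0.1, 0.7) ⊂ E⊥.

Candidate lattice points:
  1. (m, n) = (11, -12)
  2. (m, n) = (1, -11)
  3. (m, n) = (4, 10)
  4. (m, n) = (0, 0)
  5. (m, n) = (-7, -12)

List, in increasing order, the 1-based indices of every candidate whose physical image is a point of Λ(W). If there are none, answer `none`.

none

λ' = (2−√8)/2 ≈ -0.414214.
#1 (11,-12): internal coord 11 + (-12)·λ' = +15.970563; +15.970563 ∉ [0.1, 0.7) → out
#2 (1,-11): internal coord 1 + (-11)·λ' = +5.556349; +5.556349 ∉ [0.1, 0.7) → out
#3 (4,10): internal coord 4 + (10)·λ' = -0.142136; -0.142136 ∉ [0.1, 0.7) → out
#4 (0,0): internal coord 0 + (0)·λ' = +0.000000; +0.000000 ∉ [0.1, 0.7) → out
#5 (-7,-12): internal coord -7 + (-12)·λ' = -2.029437; -2.029437 ∉ [0.1, 0.7) → out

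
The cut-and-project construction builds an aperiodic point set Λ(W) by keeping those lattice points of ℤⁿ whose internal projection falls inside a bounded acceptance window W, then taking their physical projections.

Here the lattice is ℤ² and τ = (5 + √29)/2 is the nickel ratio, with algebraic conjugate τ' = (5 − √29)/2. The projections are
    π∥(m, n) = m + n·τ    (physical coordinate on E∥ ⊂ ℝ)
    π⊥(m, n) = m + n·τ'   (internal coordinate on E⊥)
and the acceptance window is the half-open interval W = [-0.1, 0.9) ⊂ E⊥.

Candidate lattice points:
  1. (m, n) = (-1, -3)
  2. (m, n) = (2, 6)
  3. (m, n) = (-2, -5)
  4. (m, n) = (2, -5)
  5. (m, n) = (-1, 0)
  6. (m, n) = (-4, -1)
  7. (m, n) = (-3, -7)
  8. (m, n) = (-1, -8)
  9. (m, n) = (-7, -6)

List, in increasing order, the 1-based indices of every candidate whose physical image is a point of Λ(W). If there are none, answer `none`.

Numerically τ ≈ 5.19258 and τ' = −1/τ ≈ -0.19258.
[1] lift (-1,-3): star map gives -0.42225; window check -0.1 ≤ -0.42225 < 0.9 is false → out
[2] lift (2,6): star map gives 0.84451; window check -0.1 ≤ 0.84451 < 0.9 is true → IN Λ
[3] lift (-2,-5): star map gives -1.03709; window check -0.1 ≤ -1.03709 < 0.9 is false → out
[4] lift (2,-5): star map gives 2.96291; window check -0.1 ≤ 2.96291 < 0.9 is false → out
[5] lift (-1,0): star map gives -1.00000; window check -0.1 ≤ -1.00000 < 0.9 is false → out
[6] lift (-4,-1): star map gives -3.80742; window check -0.1 ≤ -3.80742 < 0.9 is false → out
[7] lift (-3,-7): star map gives -1.65192; window check -0.1 ≤ -1.65192 < 0.9 is false → out
[8] lift (-1,-8): star map gives 0.54066; window check -0.1 ≤ 0.54066 < 0.9 is true → IN Λ
[9] lift (-7,-6): star map gives -5.84451; window check -0.1 ≤ -5.84451 < 0.9 is false → out

2, 8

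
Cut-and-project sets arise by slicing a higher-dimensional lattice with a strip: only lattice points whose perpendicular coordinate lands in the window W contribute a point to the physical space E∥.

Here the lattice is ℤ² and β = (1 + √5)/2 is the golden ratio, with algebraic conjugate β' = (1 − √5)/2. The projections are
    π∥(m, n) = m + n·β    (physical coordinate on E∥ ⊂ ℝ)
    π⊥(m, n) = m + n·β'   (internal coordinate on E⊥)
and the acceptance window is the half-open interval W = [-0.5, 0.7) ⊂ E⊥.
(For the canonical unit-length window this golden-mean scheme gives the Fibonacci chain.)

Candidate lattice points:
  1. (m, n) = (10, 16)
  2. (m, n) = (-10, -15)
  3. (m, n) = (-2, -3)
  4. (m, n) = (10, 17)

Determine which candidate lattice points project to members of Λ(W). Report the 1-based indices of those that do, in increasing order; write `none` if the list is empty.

1, 3

β' = (1−√5)/2 ≈ -0.618034.
#1 (10,16): internal coord 10 + (16)·β' = +0.111456; +0.111456 ∈ [-0.5, 0.7) → IN Λ
#2 (-10,-15): internal coord -10 + (-15)·β' = -0.729490; -0.729490 ∉ [-0.5, 0.7) → out
#3 (-2,-3): internal coord -2 + (-3)·β' = -0.145898; -0.145898 ∈ [-0.5, 0.7) → IN Λ
#4 (10,17): internal coord 10 + (17)·β' = -0.506578; -0.506578 ∉ [-0.5, 0.7) → out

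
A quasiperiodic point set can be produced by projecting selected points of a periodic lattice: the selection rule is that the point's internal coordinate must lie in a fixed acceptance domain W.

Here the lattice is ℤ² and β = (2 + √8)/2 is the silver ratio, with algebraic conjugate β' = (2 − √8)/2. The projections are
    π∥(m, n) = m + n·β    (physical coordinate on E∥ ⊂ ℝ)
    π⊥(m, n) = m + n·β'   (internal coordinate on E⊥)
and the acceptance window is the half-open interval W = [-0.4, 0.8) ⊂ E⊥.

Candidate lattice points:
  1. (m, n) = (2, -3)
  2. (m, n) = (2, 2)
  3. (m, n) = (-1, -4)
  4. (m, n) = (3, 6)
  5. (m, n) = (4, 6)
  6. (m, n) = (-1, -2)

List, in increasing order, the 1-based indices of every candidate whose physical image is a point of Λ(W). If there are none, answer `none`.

Compute β' = (2−√8)/2 = -0.41421, so π⊥(m,n) = m -0.41421·n.
[1] lift (2,-3): star map gives 3.24264; window check -0.4 ≤ 3.24264 < 0.8 is false → out
[2] lift (2,2): star map gives 1.17157; window check -0.4 ≤ 1.17157 < 0.8 is false → out
[3] lift (-1,-4): star map gives 0.65685; window check -0.4 ≤ 0.65685 < 0.8 is true → IN Λ
[4] lift (3,6): star map gives 0.51472; window check -0.4 ≤ 0.51472 < 0.8 is true → IN Λ
[5] lift (4,6): star map gives 1.51472; window check -0.4 ≤ 1.51472 < 0.8 is false → out
[6] lift (-1,-2): star map gives -0.17157; window check -0.4 ≤ -0.17157 < 0.8 is true → IN Λ

3, 4, 6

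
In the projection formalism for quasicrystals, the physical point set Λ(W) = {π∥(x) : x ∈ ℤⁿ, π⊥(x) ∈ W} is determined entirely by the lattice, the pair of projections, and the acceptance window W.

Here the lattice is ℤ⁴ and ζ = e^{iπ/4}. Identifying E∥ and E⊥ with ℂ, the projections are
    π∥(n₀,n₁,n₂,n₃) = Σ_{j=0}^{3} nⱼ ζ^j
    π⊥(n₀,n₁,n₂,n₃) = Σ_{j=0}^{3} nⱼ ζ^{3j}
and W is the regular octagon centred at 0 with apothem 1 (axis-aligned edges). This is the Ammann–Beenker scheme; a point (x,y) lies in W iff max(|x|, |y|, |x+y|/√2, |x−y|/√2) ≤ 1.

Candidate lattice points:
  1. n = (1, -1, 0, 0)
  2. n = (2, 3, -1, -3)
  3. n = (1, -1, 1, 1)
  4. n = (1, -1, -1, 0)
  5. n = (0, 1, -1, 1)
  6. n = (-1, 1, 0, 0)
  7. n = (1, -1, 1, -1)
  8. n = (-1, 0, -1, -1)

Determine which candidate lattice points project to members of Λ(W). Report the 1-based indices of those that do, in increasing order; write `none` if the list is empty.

none

Internal map: ζ^{3j} for j=0..3 gives (1,0), (−√2/2,√2/2), (0,−1), (√2/2,√2/2).
#1 (1, -1, 0, 0): internal (1.707107, -0.707107); octagon support 1.707107 vs apothem 1 → ∉ W
#2 (2, 3, -1, -3): internal (-2.242641, 1.000000); octagon support 2.292893 vs apothem 1 → ∉ W
#3 (1, -1, 1, 1): internal (2.414214, -1.000000); octagon support 2.414214 vs apothem 1 → ∉ W
#4 (1, -1, -1, 0): internal (1.707107, 0.292893); octagon support 1.707107 vs apothem 1 → ∉ W
#5 (0, 1, -1, 1): internal (0.000000, 2.414214); octagon support 2.414214 vs apothem 1 → ∉ W
#6 (-1, 1, 0, 0): internal (-1.707107, 0.707107); octagon support 1.707107 vs apothem 1 → ∉ W
#7 (1, -1, 1, -1): internal (1.000000, -2.414214); octagon support 2.414214 vs apothem 1 → ∉ W
#8 (-1, 0, -1, -1): internal (-1.707107, 0.292893); octagon support 1.707107 vs apothem 1 → ∉ W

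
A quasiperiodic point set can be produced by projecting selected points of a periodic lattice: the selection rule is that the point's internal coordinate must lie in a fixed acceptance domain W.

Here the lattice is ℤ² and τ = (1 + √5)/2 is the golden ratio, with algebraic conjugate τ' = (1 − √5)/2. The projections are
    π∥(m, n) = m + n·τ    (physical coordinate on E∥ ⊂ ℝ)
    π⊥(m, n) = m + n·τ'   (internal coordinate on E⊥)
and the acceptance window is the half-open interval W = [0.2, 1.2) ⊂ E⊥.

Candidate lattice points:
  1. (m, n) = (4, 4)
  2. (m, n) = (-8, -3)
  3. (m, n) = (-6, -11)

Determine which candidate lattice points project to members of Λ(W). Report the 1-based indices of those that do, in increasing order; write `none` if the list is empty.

3

Numerically τ ≈ 1.6180 and τ' = −1/τ ≈ -0.6180.
#1 (4,4): internal coord 4 + (4)·τ' = +1.5279; +1.5279 ∉ [0.2, 1.2) → out
#2 (-8,-3): internal coord -8 + (-3)·τ' = -6.1459; -6.1459 ∉ [0.2, 1.2) → out
#3 (-6,-11): internal coord -6 + (-11)·τ' = +0.7984; +0.7984 ∈ [0.2, 1.2) → IN Λ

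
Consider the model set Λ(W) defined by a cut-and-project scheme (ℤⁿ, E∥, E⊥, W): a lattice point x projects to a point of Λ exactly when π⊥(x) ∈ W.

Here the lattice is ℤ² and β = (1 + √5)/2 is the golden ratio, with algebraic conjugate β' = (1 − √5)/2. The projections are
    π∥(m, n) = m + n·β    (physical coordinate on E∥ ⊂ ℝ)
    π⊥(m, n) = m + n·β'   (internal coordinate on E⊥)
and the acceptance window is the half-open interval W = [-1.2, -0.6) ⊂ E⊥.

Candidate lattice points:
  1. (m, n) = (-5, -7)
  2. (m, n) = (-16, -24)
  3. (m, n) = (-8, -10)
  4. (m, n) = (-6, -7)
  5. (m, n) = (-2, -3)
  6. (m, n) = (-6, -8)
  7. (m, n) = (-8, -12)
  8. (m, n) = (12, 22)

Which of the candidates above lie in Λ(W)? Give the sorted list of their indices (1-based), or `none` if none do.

1, 2, 6

Compute β' = (1−√5)/2 = -0.6180, so π⊥(m,n) = m -0.6180·n.
[1] lift (-5,-7): star map gives -0.6738; window check -1.2 ≤ -0.6738 < -0.6 is true → IN Λ
[2] lift (-16,-24): star map gives -1.1672; window check -1.2 ≤ -1.1672 < -0.6 is true → IN Λ
[3] lift (-8,-10): star map gives -1.8197; window check -1.2 ≤ -1.8197 < -0.6 is false → out
[4] lift (-6,-7): star map gives -1.6738; window check -1.2 ≤ -1.6738 < -0.6 is false → out
[5] lift (-2,-3): star map gives -0.1459; window check -1.2 ≤ -0.1459 < -0.6 is false → out
[6] lift (-6,-8): star map gives -1.0557; window check -1.2 ≤ -1.0557 < -0.6 is true → IN Λ
[7] lift (-8,-12): star map gives -0.5836; window check -1.2 ≤ -0.5836 < -0.6 is false → out
[8] lift (12,22): star map gives -1.5967; window check -1.2 ≤ -1.5967 < -0.6 is false → out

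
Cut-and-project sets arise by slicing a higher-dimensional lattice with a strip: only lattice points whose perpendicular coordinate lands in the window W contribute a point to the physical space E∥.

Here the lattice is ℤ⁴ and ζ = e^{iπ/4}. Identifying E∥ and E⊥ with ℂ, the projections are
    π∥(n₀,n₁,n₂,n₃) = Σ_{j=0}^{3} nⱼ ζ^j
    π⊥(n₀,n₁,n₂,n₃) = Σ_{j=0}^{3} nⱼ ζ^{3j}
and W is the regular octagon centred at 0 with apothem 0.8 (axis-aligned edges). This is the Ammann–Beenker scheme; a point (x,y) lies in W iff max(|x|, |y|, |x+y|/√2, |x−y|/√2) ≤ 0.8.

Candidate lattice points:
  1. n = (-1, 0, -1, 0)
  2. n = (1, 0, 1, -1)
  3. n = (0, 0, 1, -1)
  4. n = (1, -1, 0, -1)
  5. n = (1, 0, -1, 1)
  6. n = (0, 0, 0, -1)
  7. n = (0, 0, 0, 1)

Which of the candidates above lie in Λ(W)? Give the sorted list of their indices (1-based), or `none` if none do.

none

Internal map: ζ^{3j} for j=0..3 gives (1,0), (−√2/2,√2/2), (0,−1), (√2/2,√2/2).
candidate 1: n = (-1, 0, -1, 0) → π⊥ ≈ (-1.000000, +1.000000); max(|x|,|y|,|x±y|/√2) = 1.414214 > 0.8 ⇒ ∉ W
candidate 2: n = (1, 0, 1, -1) → π⊥ ≈ (+0.292893, -1.707107); max(|x|,|y|,|x±y|/√2) = 1.707107 > 0.8 ⇒ ∉ W
candidate 3: n = (0, 0, 1, -1) → π⊥ ≈ (-0.707107, -1.707107); max(|x|,|y|,|x±y|/√2) = 1.707107 > 0.8 ⇒ ∉ W
candidate 4: n = (1, -1, 0, -1) → π⊥ ≈ (+1.000000, -1.414214); max(|x|,|y|,|x±y|/√2) = 1.707107 > 0.8 ⇒ ∉ W
candidate 5: n = (1, 0, -1, 1) → π⊥ ≈ (+1.707107, +1.707107); max(|x|,|y|,|x±y|/√2) = 2.414214 > 0.8 ⇒ ∉ W
candidate 6: n = (0, 0, 0, -1) → π⊥ ≈ (-0.707107, -0.707107); max(|x|,|y|,|x±y|/√2) = 1.000000 > 0.8 ⇒ ∉ W
candidate 7: n = (0, 0, 0, 1) → π⊥ ≈ (+0.707107, +0.707107); max(|x|,|y|,|x±y|/√2) = 1.000000 > 0.8 ⇒ ∉ W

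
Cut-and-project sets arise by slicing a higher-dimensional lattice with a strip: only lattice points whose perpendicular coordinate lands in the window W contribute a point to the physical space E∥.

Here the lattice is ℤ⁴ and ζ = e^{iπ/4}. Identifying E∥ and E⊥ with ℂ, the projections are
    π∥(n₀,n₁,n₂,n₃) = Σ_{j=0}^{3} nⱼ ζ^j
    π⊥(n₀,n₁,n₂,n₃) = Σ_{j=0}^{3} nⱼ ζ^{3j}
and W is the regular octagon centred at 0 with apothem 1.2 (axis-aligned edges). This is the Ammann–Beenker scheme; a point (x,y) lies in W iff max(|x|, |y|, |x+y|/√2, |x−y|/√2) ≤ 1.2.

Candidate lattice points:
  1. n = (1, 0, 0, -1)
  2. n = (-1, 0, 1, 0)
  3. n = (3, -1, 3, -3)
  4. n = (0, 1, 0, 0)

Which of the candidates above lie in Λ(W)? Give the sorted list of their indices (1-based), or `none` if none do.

1, 4

π⊥(n) = n₀ + n₁ζ³ + n₂ζ⁶ + n₃ζ⁹ where ζ = e^{iπ/4}.
candidate 1: n = (1, 0, 0, -1) → π⊥ ≈ (+0.292893, -0.707107); max(|x|,|y|,|x±y|/√2) = 0.707107 ≤ 1.2 ⇒ ∈ W
candidate 2: n = (-1, 0, 1, 0) → π⊥ ≈ (-1.000000, -1.000000); max(|x|,|y|,|x±y|/√2) = 1.414214 > 1.2 ⇒ ∉ W
candidate 3: n = (3, -1, 3, -3) → π⊥ ≈ (+1.585786, -5.828427); max(|x|,|y|,|x±y|/√2) = 5.828427 > 1.2 ⇒ ∉ W
candidate 4: n = (0, 1, 0, 0) → π⊥ ≈ (-0.707107, +0.707107); max(|x|,|y|,|x±y|/√2) = 1.000000 ≤ 1.2 ⇒ ∈ W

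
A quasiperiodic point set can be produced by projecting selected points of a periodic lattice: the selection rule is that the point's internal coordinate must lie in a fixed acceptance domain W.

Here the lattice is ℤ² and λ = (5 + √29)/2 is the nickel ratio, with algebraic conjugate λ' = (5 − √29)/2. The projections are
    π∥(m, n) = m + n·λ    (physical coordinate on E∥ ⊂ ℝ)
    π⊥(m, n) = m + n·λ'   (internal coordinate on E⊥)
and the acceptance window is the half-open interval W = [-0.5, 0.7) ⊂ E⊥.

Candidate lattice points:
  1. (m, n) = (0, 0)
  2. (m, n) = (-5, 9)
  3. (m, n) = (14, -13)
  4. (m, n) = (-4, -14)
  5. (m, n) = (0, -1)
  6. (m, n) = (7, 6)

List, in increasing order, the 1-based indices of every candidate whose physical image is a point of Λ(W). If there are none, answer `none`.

1, 5

λ' = (5−√29)/2 ≈ -0.192582.
candidate 1: (m,n)=(0,0) → π∥ = 0+0·λ ≈ 0.000000, π⊥ = 0+0·λ' ≈ 0.000000 ∈ [-0.5, 0.7) ⇒ IN Λ
candidate 2: (m,n)=(-5,9) → π∥ = -5+9·λ ≈ 41.733242, π⊥ = -5+9·λ' ≈ -6.733242 ∉ [-0.5, 0.7) ⇒ out
candidate 3: (m,n)=(14,-13) → π∥ = 14-13·λ ≈ -53.503571, π⊥ = 14-13·λ' ≈ 16.503571 ∉ [-0.5, 0.7) ⇒ out
candidate 4: (m,n)=(-4,-14) → π∥ = -4-14·λ ≈ -76.696154, π⊥ = -4-14·λ' ≈ -1.303846 ∉ [-0.5, 0.7) ⇒ out
candidate 5: (m,n)=(0,-1) → π∥ = 0-1·λ ≈ -5.192582, π⊥ = 0-1·λ' ≈ 0.192582 ∈ [-0.5, 0.7) ⇒ IN Λ
candidate 6: (m,n)=(7,6) → π∥ = 7+6·λ ≈ 38.155494, π⊥ = 7+6·λ' ≈ 5.844506 ∉ [-0.5, 0.7) ⇒ out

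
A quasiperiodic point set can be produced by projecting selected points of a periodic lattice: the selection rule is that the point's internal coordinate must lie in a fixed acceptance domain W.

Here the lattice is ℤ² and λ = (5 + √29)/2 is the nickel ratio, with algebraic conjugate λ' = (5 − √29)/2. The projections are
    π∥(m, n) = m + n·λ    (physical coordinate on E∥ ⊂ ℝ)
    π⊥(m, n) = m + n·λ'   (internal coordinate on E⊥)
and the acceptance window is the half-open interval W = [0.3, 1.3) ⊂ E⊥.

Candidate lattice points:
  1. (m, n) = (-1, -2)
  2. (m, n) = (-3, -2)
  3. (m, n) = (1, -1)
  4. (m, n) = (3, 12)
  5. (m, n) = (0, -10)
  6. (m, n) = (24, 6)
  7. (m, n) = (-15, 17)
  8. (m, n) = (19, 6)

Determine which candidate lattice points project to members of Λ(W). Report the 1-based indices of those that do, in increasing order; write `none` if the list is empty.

Compute λ' = (5−√29)/2 = -0.1926, so π⊥(m,n) = m -0.1926·n.
#1 (-1,-2): internal coord -1 + (-2)·λ' = -0.6148; -0.6148 ∉ [0.3, 1.3) → out
#2 (-3,-2): internal coord -3 + (-2)·λ' = -2.6148; -2.6148 ∉ [0.3, 1.3) → out
#3 (1,-1): internal coord 1 + (-1)·λ' = +1.1926; +1.1926 ∈ [0.3, 1.3) → IN Λ
#4 (3,12): internal coord 3 + (12)·λ' = +0.6890; +0.6890 ∈ [0.3, 1.3) → IN Λ
#5 (0,-10): internal coord 0 + (-10)·λ' = +1.9258; +1.9258 ∉ [0.3, 1.3) → out
#6 (24,6): internal coord 24 + (6)·λ' = +22.8445; +22.8445 ∉ [0.3, 1.3) → out
#7 (-15,17): internal coord -15 + (17)·λ' = -18.2739; -18.2739 ∉ [0.3, 1.3) → out
#8 (19,6): internal coord 19 + (6)·λ' = +17.8445; +17.8445 ∉ [0.3, 1.3) → out

3, 4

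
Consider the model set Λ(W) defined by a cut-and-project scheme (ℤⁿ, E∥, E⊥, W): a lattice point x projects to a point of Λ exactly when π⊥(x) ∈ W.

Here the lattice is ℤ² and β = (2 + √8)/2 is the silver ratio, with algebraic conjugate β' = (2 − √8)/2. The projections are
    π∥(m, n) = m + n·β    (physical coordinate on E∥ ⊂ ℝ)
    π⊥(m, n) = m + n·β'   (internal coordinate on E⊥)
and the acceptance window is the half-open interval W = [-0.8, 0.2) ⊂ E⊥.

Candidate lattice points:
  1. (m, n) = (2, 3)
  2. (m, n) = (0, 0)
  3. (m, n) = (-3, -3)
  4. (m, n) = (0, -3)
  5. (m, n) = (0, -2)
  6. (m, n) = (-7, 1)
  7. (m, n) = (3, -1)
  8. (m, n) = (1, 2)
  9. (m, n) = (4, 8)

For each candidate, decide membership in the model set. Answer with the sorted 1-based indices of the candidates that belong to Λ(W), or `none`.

2, 8

Compute β' = (2−√8)/2 = -0.41421, so π⊥(m,n) = m -0.41421·n.
[1] lift (2,3): star map gives 0.75736; window check -0.8 ≤ 0.75736 < 0.2 is false → out
[2] lift (0,0): star map gives 0.00000; window check -0.8 ≤ 0.00000 < 0.2 is true → IN Λ
[3] lift (-3,-3): star map gives -1.75736; window check -0.8 ≤ -1.75736 < 0.2 is false → out
[4] lift (0,-3): star map gives 1.24264; window check -0.8 ≤ 1.24264 < 0.2 is false → out
[5] lift (0,-2): star map gives 0.82843; window check -0.8 ≤ 0.82843 < 0.2 is false → out
[6] lift (-7,1): star map gives -7.41421; window check -0.8 ≤ -7.41421 < 0.2 is false → out
[7] lift (3,-1): star map gives 3.41421; window check -0.8 ≤ 3.41421 < 0.2 is false → out
[8] lift (1,2): star map gives 0.17157; window check -0.8 ≤ 0.17157 < 0.2 is true → IN Λ
[9] lift (4,8): star map gives 0.68629; window check -0.8 ≤ 0.68629 < 0.2 is false → out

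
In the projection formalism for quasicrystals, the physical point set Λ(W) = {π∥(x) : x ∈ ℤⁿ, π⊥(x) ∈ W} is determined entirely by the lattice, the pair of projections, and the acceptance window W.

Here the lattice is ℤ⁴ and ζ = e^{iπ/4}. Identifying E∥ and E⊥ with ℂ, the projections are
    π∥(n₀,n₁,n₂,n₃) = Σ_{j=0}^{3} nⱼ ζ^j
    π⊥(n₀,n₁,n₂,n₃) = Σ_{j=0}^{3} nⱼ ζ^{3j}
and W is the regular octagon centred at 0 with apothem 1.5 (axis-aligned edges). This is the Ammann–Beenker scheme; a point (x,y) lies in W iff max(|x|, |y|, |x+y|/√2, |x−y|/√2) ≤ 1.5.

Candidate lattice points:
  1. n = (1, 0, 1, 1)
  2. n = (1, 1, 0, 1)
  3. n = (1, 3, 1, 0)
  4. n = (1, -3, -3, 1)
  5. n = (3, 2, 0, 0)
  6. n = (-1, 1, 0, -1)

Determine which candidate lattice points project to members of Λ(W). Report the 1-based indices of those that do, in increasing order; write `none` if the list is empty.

none

With ζ = e^{iπ/4} the internal vectors are ζ^0,ζ^3,ζ^6,ζ^9.
#1 (1, 0, 1, 1): internal (1.70711, -0.29289); octagon support 1.70711 vs apothem 1.5 → ∉ W
#2 (1, 1, 0, 1): internal (1.00000, 1.41421); octagon support 1.70711 vs apothem 1.5 → ∉ W
#3 (1, 3, 1, 0): internal (-1.12132, 1.12132); octagon support 1.58579 vs apothem 1.5 → ∉ W
#4 (1, -3, -3, 1): internal (3.82843, 1.58579); octagon support 3.82843 vs apothem 1.5 → ∉ W
#5 (3, 2, 0, 0): internal (1.58579, 1.41421); octagon support 2.12132 vs apothem 1.5 → ∉ W
#6 (-1, 1, 0, -1): internal (-2.41421, 0.00000); octagon support 2.41421 vs apothem 1.5 → ∉ W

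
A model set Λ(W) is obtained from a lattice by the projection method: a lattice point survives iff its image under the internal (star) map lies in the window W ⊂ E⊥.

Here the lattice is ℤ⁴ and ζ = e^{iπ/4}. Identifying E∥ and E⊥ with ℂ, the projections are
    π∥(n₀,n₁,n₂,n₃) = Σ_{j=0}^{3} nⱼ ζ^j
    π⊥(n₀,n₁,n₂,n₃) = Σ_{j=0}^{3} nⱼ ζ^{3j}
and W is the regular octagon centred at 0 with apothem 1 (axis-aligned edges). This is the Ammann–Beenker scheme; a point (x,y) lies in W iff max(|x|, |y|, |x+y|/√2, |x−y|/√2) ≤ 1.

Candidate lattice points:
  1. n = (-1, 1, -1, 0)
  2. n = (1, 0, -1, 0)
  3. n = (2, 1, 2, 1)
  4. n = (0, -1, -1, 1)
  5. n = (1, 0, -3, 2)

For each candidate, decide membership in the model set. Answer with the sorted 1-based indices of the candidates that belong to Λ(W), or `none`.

none

Internal map: ζ^{3j} for j=0..3 gives (1,0), (−√2/2,√2/2), (0,−1), (√2/2,√2/2).
candidate 1: n = (-1, 1, -1, 0) → π⊥ ≈ (-1.70711, +1.70711); max(|x|,|y|,|x±y|/√2) = 2.41421 > 1 ⇒ ∉ W
candidate 2: n = (1, 0, -1, 0) → π⊥ ≈ (+1.00000, +1.00000); max(|x|,|y|,|x±y|/√2) = 1.41421 > 1 ⇒ ∉ W
candidate 3: n = (2, 1, 2, 1) → π⊥ ≈ (+2.00000, -0.58579); max(|x|,|y|,|x±y|/√2) = 2.00000 > 1 ⇒ ∉ W
candidate 4: n = (0, -1, -1, 1) → π⊥ ≈ (+1.41421, +1.00000); max(|x|,|y|,|x±y|/√2) = 1.70711 > 1 ⇒ ∉ W
candidate 5: n = (1, 0, -3, 2) → π⊥ ≈ (+2.41421, +4.41421); max(|x|,|y|,|x±y|/√2) = 4.82843 > 1 ⇒ ∉ W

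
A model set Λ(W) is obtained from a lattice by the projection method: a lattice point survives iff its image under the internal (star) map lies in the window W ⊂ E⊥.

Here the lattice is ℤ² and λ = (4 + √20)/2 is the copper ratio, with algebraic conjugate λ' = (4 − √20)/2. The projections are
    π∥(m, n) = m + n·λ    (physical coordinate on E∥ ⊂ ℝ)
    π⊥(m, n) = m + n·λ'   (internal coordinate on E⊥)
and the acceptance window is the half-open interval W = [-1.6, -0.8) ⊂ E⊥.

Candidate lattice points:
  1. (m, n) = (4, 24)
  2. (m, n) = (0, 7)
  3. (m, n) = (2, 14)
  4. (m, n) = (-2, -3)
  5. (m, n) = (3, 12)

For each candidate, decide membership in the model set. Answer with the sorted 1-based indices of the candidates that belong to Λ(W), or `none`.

Compute λ' = (4−√20)/2 = -0.23607, so π⊥(m,n) = m -0.23607·n.
#1 (4,24): internal coord 4 + (24)·λ' = -1.66563; -1.66563 ∉ [-1.6, -0.8) → out
#2 (0,7): internal coord 0 + (7)·λ' = -1.65248; -1.65248 ∉ [-1.6, -0.8) → out
#3 (2,14): internal coord 2 + (14)·λ' = -1.30495; -1.30495 ∈ [-1.6, -0.8) → IN Λ
#4 (-2,-3): internal coord -2 + (-3)·λ' = -1.29180; -1.29180 ∈ [-1.6, -0.8) → IN Λ
#5 (3,12): internal coord 3 + (12)·λ' = +0.16718; +0.16718 ∉ [-1.6, -0.8) → out

3, 4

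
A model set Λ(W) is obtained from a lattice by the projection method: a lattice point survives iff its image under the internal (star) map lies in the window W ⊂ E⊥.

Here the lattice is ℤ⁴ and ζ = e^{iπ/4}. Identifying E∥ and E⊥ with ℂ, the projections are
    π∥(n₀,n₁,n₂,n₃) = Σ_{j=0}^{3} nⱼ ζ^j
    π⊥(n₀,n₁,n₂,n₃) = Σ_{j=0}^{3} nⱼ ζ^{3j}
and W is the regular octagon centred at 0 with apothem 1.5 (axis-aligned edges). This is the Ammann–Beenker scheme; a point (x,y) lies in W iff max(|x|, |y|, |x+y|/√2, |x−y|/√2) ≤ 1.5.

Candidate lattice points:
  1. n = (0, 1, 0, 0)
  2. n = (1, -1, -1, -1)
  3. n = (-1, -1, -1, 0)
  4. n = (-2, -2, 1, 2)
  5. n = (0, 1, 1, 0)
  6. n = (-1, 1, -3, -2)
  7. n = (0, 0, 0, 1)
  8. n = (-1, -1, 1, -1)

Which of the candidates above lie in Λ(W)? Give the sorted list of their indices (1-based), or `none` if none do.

With ζ = e^{iπ/4} the internal vectors are ζ^0,ζ^3,ζ^6,ζ^9.
candidate 1: n = (0, 1, 0, 0) → π⊥ ≈ (-0.70711, +0.70711); max(|x|,|y|,|x±y|/√2) = 1.00000 ≤ 1.5 ⇒ ∈ W
candidate 2: n = (1, -1, -1, -1) → π⊥ ≈ (+1.00000, -0.41421); max(|x|,|y|,|x±y|/√2) = 1.00000 ≤ 1.5 ⇒ ∈ W
candidate 3: n = (-1, -1, -1, 0) → π⊥ ≈ (-0.29289, +0.29289); max(|x|,|y|,|x±y|/√2) = 0.41421 ≤ 1.5 ⇒ ∈ W
candidate 4: n = (-2, -2, 1, 2) → π⊥ ≈ (+0.82843, -1.00000); max(|x|,|y|,|x±y|/√2) = 1.29289 ≤ 1.5 ⇒ ∈ W
candidate 5: n = (0, 1, 1, 0) → π⊥ ≈ (-0.70711, -0.29289); max(|x|,|y|,|x±y|/√2) = 0.70711 ≤ 1.5 ⇒ ∈ W
candidate 6: n = (-1, 1, -3, -2) → π⊥ ≈ (-3.12132, +2.29289); max(|x|,|y|,|x±y|/√2) = 3.82843 > 1.5 ⇒ ∉ W
candidate 7: n = (0, 0, 0, 1) → π⊥ ≈ (+0.70711, +0.70711); max(|x|,|y|,|x±y|/√2) = 1.00000 ≤ 1.5 ⇒ ∈ W
candidate 8: n = (-1, -1, 1, -1) → π⊥ ≈ (-1.00000, -2.41421); max(|x|,|y|,|x±y|/√2) = 2.41421 > 1.5 ⇒ ∉ W

1, 2, 3, 4, 5, 7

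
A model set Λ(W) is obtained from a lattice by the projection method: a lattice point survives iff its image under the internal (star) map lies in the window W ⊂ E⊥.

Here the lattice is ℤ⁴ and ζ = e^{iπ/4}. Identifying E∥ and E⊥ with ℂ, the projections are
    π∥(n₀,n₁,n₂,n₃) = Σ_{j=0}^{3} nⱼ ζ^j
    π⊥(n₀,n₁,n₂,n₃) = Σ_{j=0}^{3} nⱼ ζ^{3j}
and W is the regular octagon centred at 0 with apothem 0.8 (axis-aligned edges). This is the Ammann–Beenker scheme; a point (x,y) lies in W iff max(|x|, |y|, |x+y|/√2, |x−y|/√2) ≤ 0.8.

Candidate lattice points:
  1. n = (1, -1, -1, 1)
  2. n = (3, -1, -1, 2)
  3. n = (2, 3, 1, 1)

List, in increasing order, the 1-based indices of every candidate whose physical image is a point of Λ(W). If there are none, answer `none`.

none

With ζ = e^{iπ/4} the internal vectors are ζ^0,ζ^3,ζ^6,ζ^9.
#1 (1, -1, -1, 1): internal (2.41421, 1.00000); octagon support 2.41421 vs apothem 0.8 → ∉ W
#2 (3, -1, -1, 2): internal (5.12132, 1.70711); octagon support 5.12132 vs apothem 0.8 → ∉ W
#3 (2, 3, 1, 1): internal (0.58579, 1.82843); octagon support 1.82843 vs apothem 0.8 → ∉ W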